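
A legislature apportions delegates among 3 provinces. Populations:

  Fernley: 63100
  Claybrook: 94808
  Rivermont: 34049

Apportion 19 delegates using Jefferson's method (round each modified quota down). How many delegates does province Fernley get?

Standard divisor 191957/19 ≈ 10103; standard quotas: Fernley 6.246, Claybrook 9.384, Rivermont 3.370.
Rounding down gives 6, 9, 3 = 18 seats, so the divisor must be adjusted.
With modified divisor 9200: modified quotas Fernley 6.859, Claybrook 10.305, Rivermont 3.701.
Rounding down: Fernley 6, Claybrook 10, Rivermont 3 (total 19).
Fernley receives 6.

6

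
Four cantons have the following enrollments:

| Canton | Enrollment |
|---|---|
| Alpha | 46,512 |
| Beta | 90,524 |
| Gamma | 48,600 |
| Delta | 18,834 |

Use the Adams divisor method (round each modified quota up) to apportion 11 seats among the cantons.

Standard divisor 204470/11 ≈ 18588.182; standard quotas: Alpha 2.502, Beta 4.870, Gamma 2.615, Delta 1.013.
Rounding up gives 3, 5, 3, 2 = 13 seats, so the divisor must be adjusted.
With modified divisor 22900: modified quotas Alpha 2.031, Beta 3.953, Gamma 2.122, Delta 0.822.
Rounding up: Alpha 3, Beta 4, Gamma 3, Delta 1 (total 11).

Alpha 3, Beta 4, Gamma 3, Delta 1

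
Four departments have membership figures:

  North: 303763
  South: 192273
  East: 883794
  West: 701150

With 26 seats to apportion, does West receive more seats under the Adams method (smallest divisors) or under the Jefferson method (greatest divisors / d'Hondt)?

Jefferson

Adams: North 4, South 3, East 11, West 8.
Jefferson: North 4, South 2, East 11, West 9.
West gets 8 under Adams and 9 under Jefferson.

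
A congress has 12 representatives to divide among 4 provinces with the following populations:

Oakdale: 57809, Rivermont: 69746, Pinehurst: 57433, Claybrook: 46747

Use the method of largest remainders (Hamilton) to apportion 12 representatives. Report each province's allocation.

Total 231735; standard divisor 231735/12 ≈ 19311.25.
Standard quotas: Oakdale 2.9935, Rivermont 3.6117, Pinehurst 2.9741, Claybrook 2.4207.
Lower quotas: Oakdale 2, Rivermont 3, Pinehurst 2, Claybrook 2 (sum 9, leaving 3 seats).
Remainders in descending order: Oakdale 0.9935, Pinehurst 0.9741, Rivermont 0.6117, Claybrook 0.4207.
The surplus seats go to Oakdale, Pinehurst, Rivermont.

Oakdale 3, Rivermont 4, Pinehurst 3, Claybrook 2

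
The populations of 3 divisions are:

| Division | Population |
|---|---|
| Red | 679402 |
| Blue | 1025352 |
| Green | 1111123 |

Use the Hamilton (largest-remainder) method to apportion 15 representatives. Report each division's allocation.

Red 4; Blue 5; Green 6

The standard divisor is 2815877/15 ≈ 187725.133.
Standard quotas: Red 3.6191, Blue 5.4620, Green 5.9189.
Lower quotas: Red 3, Blue 5, Green 5 (sum 13, leaving 2 seats).
Remainders in descending order: Green 0.9189, Red 0.6191, Blue 0.4620.
Largest remainders: Green, Red receive the extra seats.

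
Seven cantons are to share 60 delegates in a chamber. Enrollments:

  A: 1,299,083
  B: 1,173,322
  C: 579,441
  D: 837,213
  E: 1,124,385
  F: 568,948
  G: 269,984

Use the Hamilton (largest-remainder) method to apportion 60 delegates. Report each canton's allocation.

A: 13; B: 12; C: 6; D: 9; E: 11; F: 6; G: 3

Total 5852376; standard divisor 5852376/60 ≈ 97539.6.
Standard quotas: A 13.3185, B 12.0292, C 5.9406, D 8.5833, E 11.5275, F 5.8330, G 2.7679.
Lower quotas: A 13, B 12, C 5, D 8, E 11, F 5, G 2 (sum 56, leaving 4 seats).
Remainders in descending order: C 0.9406, F 0.8330, G 0.7679, D 0.5833, E 0.5275, A 0.3185, B 0.0292.
Largest remainders: C, F, G, D receive the extra seats.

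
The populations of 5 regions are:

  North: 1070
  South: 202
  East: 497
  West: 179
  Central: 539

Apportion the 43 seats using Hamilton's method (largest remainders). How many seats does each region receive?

North 19, South 3, East 9, West 3, Central 9

Total 2487; standard divisor 2487/43 ≈ 57.837.
Standard quotas: North 18.500, South 3.493, East 8.593, West 3.095, Central 9.319.
Lower quotas: North 18, South 3, East 8, West 3, Central 9 (sum 41, leaving 2 seats).
Remainders in descending order: East 0.593, North 0.500, South 0.493, Central 0.319, West 0.095.
The surplus seats go to East, North.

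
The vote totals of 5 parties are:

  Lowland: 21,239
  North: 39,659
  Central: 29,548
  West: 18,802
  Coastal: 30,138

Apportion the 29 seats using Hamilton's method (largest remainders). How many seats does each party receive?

Lowland 5, North 8, Central 6, West 4, Coastal 6

The standard divisor is 139386/29 ≈ 4806.414.
Standard quotas: Lowland 4.4189, North 8.2513, Central 6.1476, West 3.9119, Coastal 6.2704.
Lower quotas: Lowland 4, North 8, Central 6, West 3, Coastal 6 (sum 27, leaving 2 seats).
Remainders in descending order: West 0.9119, Lowland 0.4189, Coastal 0.2704, North 0.2513, Central 0.1476.
The surplus seats go to West, Lowland.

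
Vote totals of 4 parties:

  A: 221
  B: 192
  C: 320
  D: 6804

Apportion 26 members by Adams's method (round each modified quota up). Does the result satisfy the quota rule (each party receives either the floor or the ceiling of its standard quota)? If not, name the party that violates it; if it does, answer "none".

D

Standard quotas: A 0.762, B 0.662, C 1.104, D 23.471.
Adams allocation: A 1, B 1, C 2, D 22.
D has quota 23.471 (lower 23, upper 24) but receives 22 — outside the quota interval.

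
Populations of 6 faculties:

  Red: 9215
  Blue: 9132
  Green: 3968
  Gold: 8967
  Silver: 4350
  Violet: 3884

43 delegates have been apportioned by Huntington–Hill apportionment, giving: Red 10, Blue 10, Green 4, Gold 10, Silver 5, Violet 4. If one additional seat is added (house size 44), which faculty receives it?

Green

Priority for the next seat is population ÷ (√(s·(s+1))).
Priorities: Red 878.616, Blue 870.702, Green 887.272, Gold 854.970, Silver 794.198, Violet 868.489.
Highest priority: Green.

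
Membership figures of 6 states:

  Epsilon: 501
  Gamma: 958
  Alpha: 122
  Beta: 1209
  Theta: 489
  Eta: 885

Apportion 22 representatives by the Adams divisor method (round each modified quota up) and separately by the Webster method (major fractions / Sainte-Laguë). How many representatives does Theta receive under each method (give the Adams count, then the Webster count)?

3 and 2

Adams: Epsilon 3, Gamma 5, Alpha 1, Beta 6, Theta 3, Eta 4.
Webster: Epsilon 3, Gamma 5, Alpha 1, Beta 6, Theta 2, Eta 5.
Theta gets 3 under Adams and 2 under Webster.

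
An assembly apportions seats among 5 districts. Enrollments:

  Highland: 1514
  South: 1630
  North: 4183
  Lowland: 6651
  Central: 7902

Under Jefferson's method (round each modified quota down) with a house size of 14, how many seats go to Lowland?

Standard divisor 21880/14 ≈ 1562.857; standard quotas: Highland 0.969, South 1.043, North 2.677, Lowland 4.256, Central 5.056.
Rounding down gives 0, 1, 2, 4, 5 = 12 seats, so the divisor must be adjusted.
With modified divisor 1360: modified quotas Highland 1.113, South 1.199, North 3.076, Lowland 4.890, Central 5.810.
Rounding down: Highland 1, South 1, North 3, Lowland 4, Central 5 (total 14).
Lowland receives 4.

4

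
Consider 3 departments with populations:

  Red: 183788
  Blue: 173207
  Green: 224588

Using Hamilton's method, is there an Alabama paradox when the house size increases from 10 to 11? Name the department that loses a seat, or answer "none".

none

At 10 seats: Red 3, Blue 3, Green 4.
At 11 seats: Red 4, Blue 3, Green 4.
No department's allocation decreased.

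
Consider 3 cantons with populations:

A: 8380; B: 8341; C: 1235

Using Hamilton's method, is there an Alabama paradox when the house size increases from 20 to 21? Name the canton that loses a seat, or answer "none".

C

At 20 seats: A 9, B 9, C 2.
At 21 seats: A 10, B 10, C 1.
C drops from 2 to 1.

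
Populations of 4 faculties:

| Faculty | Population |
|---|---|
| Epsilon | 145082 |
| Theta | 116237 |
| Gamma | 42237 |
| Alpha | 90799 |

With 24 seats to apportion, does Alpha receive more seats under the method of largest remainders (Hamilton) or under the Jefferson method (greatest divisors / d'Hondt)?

Hamilton: Epsilon 9, Theta 7, Gamma 3, Alpha 5.
Jefferson: Epsilon 9, Theta 7, Gamma 2, Alpha 6.
Alpha gets 5 under Hamilton and 6 under Jefferson.

Jefferson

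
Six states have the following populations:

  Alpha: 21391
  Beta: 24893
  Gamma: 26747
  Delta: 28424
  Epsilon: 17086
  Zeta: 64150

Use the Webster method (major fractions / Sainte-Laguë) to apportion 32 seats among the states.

Alpha: 4, Beta: 4, Gamma: 5, Delta: 5, Epsilon: 3, Zeta: 11

Standard divisor 182691/32 ≈ 5709.094; standard quotas: Alpha 3.747, Beta 4.360, Gamma 4.685, Delta 4.979, Epsilon 2.993, Zeta 11.236.
Rounding to the nearest integer gives Alpha 4, Beta 4, Gamma 5, Delta 5, Epsilon 3, Zeta 11 — total 32, matching the house size, so no adjustment is needed.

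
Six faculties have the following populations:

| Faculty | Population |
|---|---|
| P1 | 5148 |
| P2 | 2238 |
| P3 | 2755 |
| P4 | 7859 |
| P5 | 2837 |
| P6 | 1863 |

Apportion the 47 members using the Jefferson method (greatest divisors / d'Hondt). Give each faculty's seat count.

P1=11; P2=4; P3=5; P4=17; P5=6; P6=4

Standard divisor 22700/47 ≈ 482.979; standard quotas: P1 10.659, P2 4.634, P3 5.704, P4 16.272, P5 5.874, P6 3.857.
Rounding down gives 10, 4, 5, 16, 5, 3 = 43 seats, so the divisor must be adjusted.
With modified divisor 461: modified quotas P1 11.167, P2 4.855, P3 5.976, P4 17.048, P5 6.154, P6 4.041.
Rounding down: P1 11, P2 4, P3 5, P4 17, P5 6, P6 4 (total 47).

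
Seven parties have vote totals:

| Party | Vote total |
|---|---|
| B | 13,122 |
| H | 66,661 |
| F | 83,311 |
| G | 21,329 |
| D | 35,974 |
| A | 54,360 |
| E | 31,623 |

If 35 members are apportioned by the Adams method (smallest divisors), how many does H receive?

7

Standard divisor 306380/35 ≈ 8753.714; standard quotas: B 1.499, H 7.615, F 9.517, G 2.437, D 4.110, A 6.210, E 3.613.
Rounding up gives 2, 8, 10, 3, 5, 7, 4 = 39 seats, so the divisor must be adjusted.
With modified divisor 10000: modified quotas B 1.312, H 6.666, F 8.331, G 2.133, D 3.597, A 5.436, E 3.162.
Rounding up: B 2, H 7, F 9, G 3, D 4, A 6, E 4 (total 35).
H receives 7.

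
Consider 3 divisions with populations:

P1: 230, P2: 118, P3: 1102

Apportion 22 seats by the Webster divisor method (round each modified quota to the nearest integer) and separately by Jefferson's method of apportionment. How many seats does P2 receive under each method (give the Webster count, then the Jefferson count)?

Webster: P1 3, P2 2, P3 17.
Jefferson: P1 3, P2 1, P3 18.
P2 gets 2 under Webster and 1 under Jefferson.

2 and 1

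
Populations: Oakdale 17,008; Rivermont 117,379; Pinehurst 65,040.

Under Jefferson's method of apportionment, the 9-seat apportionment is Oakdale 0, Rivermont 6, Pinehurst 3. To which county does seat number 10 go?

Priority for the next seat is population ÷ (current seats + 1).
Priorities: Oakdale 17008.000, Rivermont 16768.429, Pinehurst 16260.000.
Highest priority: Oakdale.

Oakdale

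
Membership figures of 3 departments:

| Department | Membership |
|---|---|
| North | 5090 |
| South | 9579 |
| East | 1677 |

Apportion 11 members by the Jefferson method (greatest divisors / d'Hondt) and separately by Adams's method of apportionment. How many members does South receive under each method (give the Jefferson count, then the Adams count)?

7 and 6

Jefferson: North 3, South 7, East 1.
Adams: North 4, South 6, East 1.
South gets 7 under Jefferson and 6 under Adams.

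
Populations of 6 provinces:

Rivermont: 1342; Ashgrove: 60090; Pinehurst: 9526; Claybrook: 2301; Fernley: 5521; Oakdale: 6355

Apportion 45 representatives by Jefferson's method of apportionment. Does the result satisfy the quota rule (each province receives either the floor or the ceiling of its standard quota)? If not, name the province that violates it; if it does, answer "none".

Standard quotas: Rivermont 0.709, Ashgrove 31.762, Pinehurst 5.035, Claybrook 1.216, Fernley 2.918, Oakdale 3.359.
Jefferson allocation: Rivermont 0, Ashgrove 33, Pinehurst 5, Claybrook 1, Fernley 3, Oakdale 3.
Ashgrove has quota 31.762 (lower 31, upper 32) but receives 33 — outside the quota interval.

Ashgrove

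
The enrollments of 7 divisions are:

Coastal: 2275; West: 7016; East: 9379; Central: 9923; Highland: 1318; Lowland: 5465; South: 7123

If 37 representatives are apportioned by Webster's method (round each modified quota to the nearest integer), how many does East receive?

8

Standard divisor 42499/37 ≈ 1148.622; standard quotas: Coastal 1.981, West 6.108, East 8.165, Central 8.639, Highland 1.147, Lowland 4.758, South 6.201.
Rounding to the nearest integer gives Coastal 2, West 6, East 8, Central 9, Highland 1, Lowland 5, South 6 — total 37, matching the house size, so no adjustment is needed.
East receives 8.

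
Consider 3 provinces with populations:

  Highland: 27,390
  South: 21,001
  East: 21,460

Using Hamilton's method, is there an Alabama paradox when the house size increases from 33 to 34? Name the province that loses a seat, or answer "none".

none

At 33 seats: Highland 13, South 10, East 10.
At 34 seats: Highland 13, South 10, East 11.
No province's allocation decreased.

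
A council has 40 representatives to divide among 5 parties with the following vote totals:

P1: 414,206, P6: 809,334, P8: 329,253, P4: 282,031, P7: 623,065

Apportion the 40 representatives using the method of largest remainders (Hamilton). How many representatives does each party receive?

P1=7; P6=13; P8=5; P4=5; P7=10

Standard divisor: 2457889 ÷ 40 ≈ 61447.225.
Standard quotas: P1 6.7408, P6 13.1712, P8 5.3583, P4 4.5898, P7 10.1398.
Lower quotas: P1 6, P6 13, P8 5, P4 4, P7 10 (sum 38, leaving 2 seats).
Remainders in descending order: P1 0.7408, P4 0.5898, P8 0.3583, P6 0.1712, P7 0.1398.
The surplus seats go to P1, P4.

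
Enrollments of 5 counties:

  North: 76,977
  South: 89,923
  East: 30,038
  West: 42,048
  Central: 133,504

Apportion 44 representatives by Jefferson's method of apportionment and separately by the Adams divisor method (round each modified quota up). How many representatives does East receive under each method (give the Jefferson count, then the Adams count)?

Jefferson: North 9, South 11, East 3, West 5, Central 16.
Adams: North 9, South 11, East 4, West 5, Central 15.
East gets 3 under Jefferson and 4 under Adams.

3 and 4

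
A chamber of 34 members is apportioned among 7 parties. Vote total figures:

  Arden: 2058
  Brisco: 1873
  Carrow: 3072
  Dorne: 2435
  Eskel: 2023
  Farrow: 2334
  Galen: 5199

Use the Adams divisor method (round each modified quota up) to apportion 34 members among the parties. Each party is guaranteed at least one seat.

Standard divisor 18994/34 ≈ 558.647; standard quotas: Arden 3.684, Brisco 3.353, Carrow 5.499, Dorne 4.359, Eskel 3.621, Farrow 4.178, Galen 9.306.
Rounding up gives 4, 4, 6, 5, 4, 5, 10 = 38 seats, so the divisor must be adjusted.
With modified divisor 620: modified quotas Arden 3.319, Brisco 3.021, Carrow 4.955, Dorne 3.927, Eskel 3.263, Farrow 3.765, Galen 8.385.
Rounding up: Arden 4, Brisco 4, Carrow 5, Dorne 4, Eskel 4, Farrow 4, Galen 9 (total 34).

Arden=4; Brisco=4; Carrow=5; Dorne=4; Eskel=4; Farrow=4; Galen=9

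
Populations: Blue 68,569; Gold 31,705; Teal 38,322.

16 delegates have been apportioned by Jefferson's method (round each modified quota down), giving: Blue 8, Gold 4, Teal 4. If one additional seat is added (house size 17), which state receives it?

Teal

Priority for the next seat is population ÷ (current seats + 1).
Priorities: Blue 7618.778, Gold 6341.000, Teal 7664.400.
Highest priority: Teal.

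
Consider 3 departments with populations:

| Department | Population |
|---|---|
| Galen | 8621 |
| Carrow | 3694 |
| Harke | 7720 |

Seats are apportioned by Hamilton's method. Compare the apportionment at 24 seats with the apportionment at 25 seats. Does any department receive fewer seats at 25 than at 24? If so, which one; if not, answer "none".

At 24 seats: Galen 10, Carrow 5, Harke 9.
At 25 seats: Galen 11, Carrow 4, Harke 10.
Carrow drops from 5 to 4.

Carrow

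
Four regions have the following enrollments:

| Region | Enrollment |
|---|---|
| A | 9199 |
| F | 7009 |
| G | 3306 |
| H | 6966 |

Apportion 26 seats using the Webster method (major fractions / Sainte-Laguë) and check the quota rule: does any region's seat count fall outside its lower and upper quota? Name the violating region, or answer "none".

Standard quotas: A 9.032, F 6.882, G 3.246, H 6.840.
Webster allocation: A 9, F 7, G 3, H 7.
Every allocation lies between the lower and upper quota.

none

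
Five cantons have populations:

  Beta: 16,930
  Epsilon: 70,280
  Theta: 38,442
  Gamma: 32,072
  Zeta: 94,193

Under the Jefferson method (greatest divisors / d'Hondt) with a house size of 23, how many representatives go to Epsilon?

7

Standard divisor 251917/23 ≈ 10952.913; standard quotas: Beta 1.546, Epsilon 6.417, Theta 3.510, Gamma 2.928, Zeta 8.600.
Rounding down gives 1, 6, 3, 2, 8 = 20 seats, so the divisor must be adjusted.
With modified divisor 9800: modified quotas Beta 1.728, Epsilon 7.171, Theta 3.923, Gamma 3.273, Zeta 9.612.
Rounding down: Beta 1, Epsilon 7, Theta 3, Gamma 3, Zeta 9 (total 23).
Epsilon receives 7.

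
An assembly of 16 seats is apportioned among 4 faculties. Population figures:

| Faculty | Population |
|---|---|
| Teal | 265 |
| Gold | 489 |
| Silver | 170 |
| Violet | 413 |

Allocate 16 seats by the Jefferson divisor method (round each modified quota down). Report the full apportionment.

Teal=3, Gold=6, Silver=2, Violet=5

Standard divisor 1337/16 ≈ 83.562; standard quotas: Teal 3.171, Gold 5.852, Silver 2.034, Violet 4.942.
Rounding down gives 3, 5, 2, 4 = 14 seats, so the divisor must be adjusted.
With modified divisor 80: modified quotas Teal 3.312, Gold 6.112, Silver 2.125, Violet 5.162.
Rounding down: Teal 3, Gold 6, Silver 2, Violet 5 (total 16).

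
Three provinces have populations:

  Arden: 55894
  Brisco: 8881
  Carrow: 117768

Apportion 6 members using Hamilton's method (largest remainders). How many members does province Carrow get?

4

Total 182543; standard divisor 182543/6 ≈ 30423.833.
Standard quotas: Arden 1.8372, Brisco 0.2919, Carrow 3.8709.
Lower quotas: Arden 1, Brisco 0, Carrow 3 (sum 4, leaving 2 seats).
Remainders in descending order: Carrow 0.8709, Arden 0.8372, Brisco 0.2919.
Largest remainders: Carrow, Arden receive the extra seats.
Carrow receives 4.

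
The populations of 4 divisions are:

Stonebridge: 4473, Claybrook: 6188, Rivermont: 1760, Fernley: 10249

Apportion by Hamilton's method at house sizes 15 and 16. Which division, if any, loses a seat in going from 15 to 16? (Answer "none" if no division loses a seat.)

none

At 15 seats: Stonebridge 3, Claybrook 4, Rivermont 1, Fernley 7.
At 16 seats: Stonebridge 3, Claybrook 5, Rivermont 1, Fernley 7.
No division's allocation decreased.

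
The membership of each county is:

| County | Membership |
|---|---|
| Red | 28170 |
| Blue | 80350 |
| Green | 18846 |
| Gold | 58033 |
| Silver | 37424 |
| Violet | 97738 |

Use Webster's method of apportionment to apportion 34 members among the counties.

Red=3; Blue=9; Green=2; Gold=6; Silver=4; Violet=10

Standard divisor 320561/34 ≈ 9428.265; standard quotas: Red 2.988, Blue 8.522, Green 1.999, Gold 6.155, Silver 3.969, Violet 10.366.
Rounding to the nearest integer gives Red 3, Blue 9, Green 2, Gold 6, Silver 4, Violet 10 — total 34, matching the house size, so no adjustment is needed.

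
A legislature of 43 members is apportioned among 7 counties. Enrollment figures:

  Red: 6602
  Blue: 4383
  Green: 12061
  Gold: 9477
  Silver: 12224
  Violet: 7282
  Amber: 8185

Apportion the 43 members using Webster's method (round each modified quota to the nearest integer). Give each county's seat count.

Standard divisor 60214/43 ≈ 1400.326; standard quotas: Red 4.715, Blue 3.130, Green 8.613, Gold 6.768, Silver 8.729, Violet 5.200, Amber 5.845.
Rounding to the nearest integer gives 5, 3, 9, 7, 9, 5, 6 = 44 seats, so the divisor must be adjusted.
With modified divisor 1430: modified quotas Red 4.617, Blue 3.065, Green 8.434, Gold 6.627, Silver 8.548, Violet 5.092, Amber 5.724.
Rounding to the nearest integer: Red 5, Blue 3, Green 8, Gold 7, Silver 9, Violet 5, Amber 6 (total 43).

Red 5; Blue 3; Green 8; Gold 7; Silver 9; Violet 5; Amber 6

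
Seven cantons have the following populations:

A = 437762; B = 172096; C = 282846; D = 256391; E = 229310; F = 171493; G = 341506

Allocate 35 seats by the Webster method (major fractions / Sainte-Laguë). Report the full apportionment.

A=8, B=3, C=5, D=5, E=4, F=3, G=7

Standard divisor 1891404/35 ≈ 54040.114; standard quotas: A 8.101, B 3.185, C 5.234, D 4.744, E 4.243, F 3.173, G 6.319.
Rounding to the nearest integer gives 8, 3, 5, 5, 4, 3, 6 = 34 seats, so the divisor must be adjusted.
With modified divisor 52000: modified quotas A 8.418, B 3.310, C 5.439, D 4.931, E 4.410, F 3.298, G 6.567.
Rounding to the nearest integer: A 8, B 3, C 5, D 5, E 4, F 3, G 7 (total 35).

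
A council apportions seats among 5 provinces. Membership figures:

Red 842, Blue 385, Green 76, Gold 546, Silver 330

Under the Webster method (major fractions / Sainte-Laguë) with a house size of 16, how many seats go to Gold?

4

Standard divisor 2179/16 ≈ 136.188; standard quotas: Red 6.183, Blue 2.827, Green 0.558, Gold 4.009, Silver 2.423.
Rounding to the nearest integer gives Red 6, Blue 3, Green 1, Gold 4, Silver 2 — total 16, matching the house size, so no adjustment is needed.
Gold receives 4.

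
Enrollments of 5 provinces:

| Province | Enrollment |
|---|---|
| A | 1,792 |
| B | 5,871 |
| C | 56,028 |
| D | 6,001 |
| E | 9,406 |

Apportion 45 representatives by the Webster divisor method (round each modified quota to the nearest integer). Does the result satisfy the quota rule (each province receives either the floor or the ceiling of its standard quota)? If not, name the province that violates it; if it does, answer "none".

C

Standard quotas: A 1.019, B 3.340, C 31.875, D 3.414, E 5.351.
Webster allocation: A 1, B 3, C 33, D 3, E 5.
C has quota 31.875 (lower 31, upper 32) but receives 33 — outside the quota interval.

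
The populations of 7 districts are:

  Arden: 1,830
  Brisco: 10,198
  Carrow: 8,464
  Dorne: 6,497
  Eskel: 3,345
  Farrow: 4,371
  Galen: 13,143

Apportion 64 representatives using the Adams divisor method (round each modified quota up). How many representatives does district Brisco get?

13

Standard divisor 47848/64 ≈ 747.625; standard quotas: Arden 2.448, Brisco 13.641, Carrow 11.321, Dorne 8.690, Eskel 4.474, Farrow 5.847, Galen 17.580.
Rounding up gives 3, 14, 12, 9, 5, 6, 18 = 67 seats, so the divisor must be adjusted.
With modified divisor 800: modified quotas Arden 2.288, Brisco 12.748, Carrow 10.580, Dorne 8.121, Eskel 4.181, Farrow 5.464, Galen 16.429.
Rounding up: Arden 3, Brisco 13, Carrow 11, Dorne 9, Eskel 5, Farrow 6, Galen 17 (total 64).
Brisco receives 13.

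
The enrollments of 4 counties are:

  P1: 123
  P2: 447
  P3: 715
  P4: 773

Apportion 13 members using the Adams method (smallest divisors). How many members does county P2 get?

3

Standard divisor 2058/13 ≈ 158.308; standard quotas: P1 0.777, P2 2.824, P3 4.517, P4 4.883.
Rounding up gives 1, 3, 5, 5 = 14 seats, so the divisor must be adjusted.
With modified divisor 190: modified quotas P1 0.647, P2 2.353, P3 3.763, P4 4.068.
Rounding up: P1 1, P2 3, P3 4, P4 5 (total 13).
P2 receives 3.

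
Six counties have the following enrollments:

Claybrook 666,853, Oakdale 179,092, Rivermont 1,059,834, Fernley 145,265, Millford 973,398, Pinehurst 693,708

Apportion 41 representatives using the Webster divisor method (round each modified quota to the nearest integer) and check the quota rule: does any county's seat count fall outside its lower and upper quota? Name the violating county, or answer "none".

Standard quotas: Claybrook 7.353, Oakdale 1.975, Rivermont 11.687, Fernley 1.602, Millford 10.734, Pinehurst 7.650.
Webster allocation: Claybrook 7, Oakdale 2, Rivermont 11, Fernley 2, Millford 11, Pinehurst 8.
Every allocation lies between the lower and upper quota.

none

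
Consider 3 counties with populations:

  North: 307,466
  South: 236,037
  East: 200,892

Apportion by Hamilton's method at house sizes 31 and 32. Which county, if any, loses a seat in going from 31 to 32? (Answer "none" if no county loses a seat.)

none

At 31 seats: North 13, South 10, East 8.
At 32 seats: North 13, South 10, East 9.
No county's allocation decreased.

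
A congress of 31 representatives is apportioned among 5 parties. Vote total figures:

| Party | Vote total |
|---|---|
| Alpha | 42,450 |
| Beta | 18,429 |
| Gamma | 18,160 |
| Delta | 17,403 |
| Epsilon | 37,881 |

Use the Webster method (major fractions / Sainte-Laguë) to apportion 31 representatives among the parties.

Alpha 10; Beta 4; Gamma 4; Delta 4; Epsilon 9

Standard divisor 134323/31 ≈ 4333; standard quotas: Alpha 9.797, Beta 4.253, Gamma 4.191, Delta 4.016, Epsilon 8.742.
Rounding to the nearest integer gives Alpha 10, Beta 4, Gamma 4, Delta 4, Epsilon 9 — total 31, matching the house size, so no adjustment is needed.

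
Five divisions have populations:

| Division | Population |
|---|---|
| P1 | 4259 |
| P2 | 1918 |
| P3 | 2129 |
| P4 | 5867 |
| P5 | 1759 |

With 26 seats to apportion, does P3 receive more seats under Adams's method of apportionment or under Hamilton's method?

Adams: P1 7, P2 3, P3 4, P4 9, P5 3.
Hamilton: P1 7, P2 3, P3 3, P4 10, P5 3.
P3 gets 4 under Adams and 3 under Hamilton.

Adams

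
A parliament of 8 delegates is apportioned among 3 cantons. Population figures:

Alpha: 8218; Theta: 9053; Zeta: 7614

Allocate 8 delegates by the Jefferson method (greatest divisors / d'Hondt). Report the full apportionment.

Standard divisor 24885/8 ≈ 3110.625; standard quotas: Alpha 2.642, Theta 2.910, Zeta 2.448.
Rounding down gives 2, 2, 2 = 6 seats, so the divisor must be adjusted.
With modified divisor 2600: modified quotas Alpha 3.161, Theta 3.482, Zeta 2.928.
Rounding down: Alpha 3, Theta 3, Zeta 2 (total 8).

Alpha: 3, Theta: 3, Zeta: 2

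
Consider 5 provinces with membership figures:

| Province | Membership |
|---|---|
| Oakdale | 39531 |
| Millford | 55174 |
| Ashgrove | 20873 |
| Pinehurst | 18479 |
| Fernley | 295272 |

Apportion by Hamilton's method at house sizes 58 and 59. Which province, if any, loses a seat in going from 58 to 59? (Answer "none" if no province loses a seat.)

At 58 seats: Oakdale 5, Millford 7, Ashgrove 3, Pinehurst 3, Fernley 40.
At 59 seats: Oakdale 5, Millford 8, Ashgrove 3, Pinehurst 2, Fernley 41.
Pinehurst drops from 3 to 2.

Pinehurst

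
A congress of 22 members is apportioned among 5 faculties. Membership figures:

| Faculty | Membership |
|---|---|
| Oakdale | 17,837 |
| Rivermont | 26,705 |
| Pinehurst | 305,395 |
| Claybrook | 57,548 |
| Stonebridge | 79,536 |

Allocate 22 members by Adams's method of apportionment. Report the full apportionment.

Oakdale=1, Rivermont=2, Pinehurst=12, Claybrook=3, Stonebridge=4

Standard divisor 487021/22 ≈ 22137.318; standard quotas: Oakdale 0.806, Rivermont 1.206, Pinehurst 13.795, Claybrook 2.600, Stonebridge 3.593.
Rounding up gives 1, 2, 14, 3, 4 = 24 seats, so the divisor must be adjusted.
With modified divisor 26000: modified quotas Oakdale 0.686, Rivermont 1.027, Pinehurst 11.746, Claybrook 2.213, Stonebridge 3.059.
Rounding up: Oakdale 1, Rivermont 2, Pinehurst 12, Claybrook 3, Stonebridge 4 (total 22).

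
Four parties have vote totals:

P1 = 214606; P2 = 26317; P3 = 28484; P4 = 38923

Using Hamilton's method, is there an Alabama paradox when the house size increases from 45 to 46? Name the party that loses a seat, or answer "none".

At 45 seats: P1 31, P2 4, P3 4, P4 6.
At 46 seats: P1 32, P2 4, P3 4, P4 6.
No party's allocation decreased.

none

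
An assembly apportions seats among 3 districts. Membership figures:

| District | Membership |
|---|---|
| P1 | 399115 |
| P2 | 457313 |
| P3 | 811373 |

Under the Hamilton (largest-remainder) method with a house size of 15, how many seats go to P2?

Total 1667801; standard divisor 1667801/15 ≈ 111186.733.
Standard quotas: P1 3.5896, P2 4.1130, P3 7.2974.
Lower quotas: P1 3, P2 4, P3 7 (sum 14, leaving 1 seat).
Remainders in descending order: P1 0.5896, P3 0.2974, P2 0.1130.
Largest remainder: P1 receives the extra seat.
P2 receives 4.

4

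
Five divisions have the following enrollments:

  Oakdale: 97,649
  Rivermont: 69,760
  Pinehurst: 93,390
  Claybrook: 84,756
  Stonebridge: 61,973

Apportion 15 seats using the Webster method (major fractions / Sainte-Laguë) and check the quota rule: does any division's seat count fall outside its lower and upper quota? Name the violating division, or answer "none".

none

Standard quotas: Oakdale 3.594, Rivermont 2.568, Pinehurst 3.437, Claybrook 3.120, Stonebridge 2.281.
Webster allocation: Oakdale 4, Rivermont 3, Pinehurst 3, Claybrook 3, Stonebridge 2.
Every allocation lies between the lower and upper quota.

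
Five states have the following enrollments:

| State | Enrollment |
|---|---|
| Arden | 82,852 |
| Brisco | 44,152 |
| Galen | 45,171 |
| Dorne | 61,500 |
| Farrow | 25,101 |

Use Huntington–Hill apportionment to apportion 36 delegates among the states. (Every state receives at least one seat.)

With divisor 7229: modified quotas Arden 11.461, Brisco 6.108, Galen 6.249, Dorne 8.507, Farrow 3.472.
Geometric-mean thresholds: Arden √(11·12)=11.489, Brisco √(6·7)=6.481, Galen √(6·7)=6.481, Dorne √(8·9)=8.485, Farrow √(3·4)=3.464.
Each quota rounded against its threshold gives Arden 11, Brisco 6, Galen 6, Dorne 9, Farrow 4 (total 36).

Arden 11, Brisco 6, Galen 6, Dorne 9, Farrow 4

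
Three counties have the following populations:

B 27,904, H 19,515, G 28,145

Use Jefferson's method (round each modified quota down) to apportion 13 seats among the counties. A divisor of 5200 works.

With modified divisor 5200: modified quotas B 5.366, H 3.753, G 5.412.
Rounding down: B 5, H 3, G 5 (total 13).

B: 5, H: 3, G: 5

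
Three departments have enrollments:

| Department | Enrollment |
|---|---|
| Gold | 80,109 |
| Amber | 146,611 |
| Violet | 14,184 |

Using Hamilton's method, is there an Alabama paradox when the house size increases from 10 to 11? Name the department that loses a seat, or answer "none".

Violet

At 10 seats: Gold 3, Amber 6, Violet 1.
At 11 seats: Gold 4, Amber 7, Violet 0.
Violet drops from 1 to 0.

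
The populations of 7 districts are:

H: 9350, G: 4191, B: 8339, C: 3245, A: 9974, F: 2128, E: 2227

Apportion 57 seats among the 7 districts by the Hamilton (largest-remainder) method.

Standard divisor: 39454 ÷ 57 ≈ 692.175.
Standard quotas: H 13.5081, G 6.0548, B 12.0475, C 4.6881, A 14.4096, F 3.0744, E 3.2174.
Lower quotas: H 13, G 6, B 12, C 4, A 14, F 3, E 3 (sum 55, leaving 2 seats).
Remainders in descending order: C 0.6881, H 0.5081, A 0.4096, E 0.2174, F 0.0744, G 0.0548, B 0.0475.
Largest remainders: C, H receive the extra seats.

H 14, G 6, B 12, C 5, A 14, F 3, E 3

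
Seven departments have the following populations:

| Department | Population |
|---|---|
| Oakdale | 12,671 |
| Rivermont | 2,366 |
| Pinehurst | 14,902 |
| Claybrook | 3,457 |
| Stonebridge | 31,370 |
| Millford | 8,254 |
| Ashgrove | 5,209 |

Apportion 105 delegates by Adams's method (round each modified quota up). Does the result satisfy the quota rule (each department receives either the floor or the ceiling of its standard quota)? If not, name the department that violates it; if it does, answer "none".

Stonebridge

Standard quotas: Oakdale 17.007, Rivermont 3.176, Pinehurst 20.002, Claybrook 4.640, Stonebridge 42.105, Millford 11.079, Ashgrove 6.992.
Adams allocation: Oakdale 17, Rivermont 4, Pinehurst 20, Claybrook 5, Stonebridge 41, Millford 11, Ashgrove 7.
Stonebridge has quota 42.105 (lower 42, upper 43) but receives 41 — outside the quota interval.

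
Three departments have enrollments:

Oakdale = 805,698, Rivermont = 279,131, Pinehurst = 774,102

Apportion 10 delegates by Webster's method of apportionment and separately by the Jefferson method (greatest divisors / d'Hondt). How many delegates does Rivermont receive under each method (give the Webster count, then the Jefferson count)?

2 and 1

Webster: Oakdale 4, Rivermont 2, Pinehurst 4.
Jefferson: Oakdale 5, Rivermont 1, Pinehurst 4.
Rivermont gets 2 under Webster and 1 under Jefferson.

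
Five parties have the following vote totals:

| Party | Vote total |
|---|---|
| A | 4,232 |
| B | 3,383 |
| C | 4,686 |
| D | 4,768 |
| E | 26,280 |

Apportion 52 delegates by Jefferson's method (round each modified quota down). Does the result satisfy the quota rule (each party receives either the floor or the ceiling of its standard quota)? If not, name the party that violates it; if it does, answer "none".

Standard quotas: A 5.077, B 4.058, C 5.621, D 5.720, E 31.525.
Jefferson allocation: A 5, B 4, C 5, D 5, E 33.
E has quota 31.525 (lower 31, upper 32) but receives 33 — outside the quota interval.

E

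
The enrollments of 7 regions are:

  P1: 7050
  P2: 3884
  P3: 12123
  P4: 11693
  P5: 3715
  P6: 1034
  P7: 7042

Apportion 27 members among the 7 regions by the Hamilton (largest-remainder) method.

Standard divisor: 46541 ÷ 27 ≈ 1723.741.
Standard quotas: P1 4.0899, P2 2.2532, P3 7.0330, P4 6.7835, P5 2.1552, P6 0.5999, P7 4.0853.
Lower quotas: P1 4, P2 2, P3 7, P4 6, P5 2, P6 0, P7 4 (sum 25, leaving 2 seats).
Remainders in descending order: P4 0.7835, P6 0.5999, P2 0.2532, P5 0.1552, P1 0.0899, P7 0.0853, P3 0.0330.
Largest remainders: P4, P6 receive the extra seats.

P1 4, P2 2, P3 7, P4 7, P5 2, P6 1, P7 4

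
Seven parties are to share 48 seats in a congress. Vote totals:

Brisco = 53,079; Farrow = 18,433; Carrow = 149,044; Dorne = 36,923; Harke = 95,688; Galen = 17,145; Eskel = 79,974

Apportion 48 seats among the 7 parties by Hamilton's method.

Brisco 6, Farrow 2, Carrow 16, Dorne 4, Harke 10, Galen 2, Eskel 8

Standard divisor: 450286 ÷ 48 ≈ 9380.958.
Standard quotas: Brisco 5.6582, Farrow 1.9649, Carrow 15.8879, Dorne 3.9360, Harke 10.2002, Galen 1.8276, Eskel 8.5251.
Lower quotas: Brisco 5, Farrow 1, Carrow 15, Dorne 3, Harke 10, Galen 1, Eskel 8 (sum 43, leaving 5 seats).
Remainders in descending order: Farrow 0.9649, Dorne 0.9360, Carrow 0.8879, Galen 0.8276, Brisco 0.6582, Eskel 0.5251, Harke 0.2002.
The surplus seats go to Farrow, Dorne, Carrow, Galen, Brisco.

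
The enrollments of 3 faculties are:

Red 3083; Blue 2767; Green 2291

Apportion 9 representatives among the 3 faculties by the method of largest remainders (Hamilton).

Red 3, Blue 3, Green 3

Standard divisor: 8141 ÷ 9 ≈ 904.556.
Standard quotas: Red 3.408, Blue 3.059, Green 2.533.
Lower quotas: Red 3, Blue 3, Green 2 (sum 8, leaving 1 seat).
Remainders in descending order: Green 0.533, Red 0.408, Blue 0.059.
The surplus seat goes to Green.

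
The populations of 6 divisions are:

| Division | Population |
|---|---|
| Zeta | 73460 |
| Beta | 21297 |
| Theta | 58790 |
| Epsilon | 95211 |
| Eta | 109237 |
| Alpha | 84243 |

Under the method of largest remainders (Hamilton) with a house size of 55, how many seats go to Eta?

Total 442238; standard divisor 442238/55 ≈ 8040.691.
Standard quotas: Zeta 9.1360, Beta 2.6487, Theta 7.3116, Epsilon 11.8411, Eta 13.5855, Alpha 10.4771.
Lower quotas: Zeta 9, Beta 2, Theta 7, Epsilon 11, Eta 13, Alpha 10 (sum 52, leaving 3 seats).
Remainders in descending order: Epsilon 0.8411, Beta 0.6487, Eta 0.5855, Alpha 0.4771, Theta 0.3116, Zeta 0.1360.
The surplus seats go to Epsilon, Beta, Eta.
Eta receives 14.

14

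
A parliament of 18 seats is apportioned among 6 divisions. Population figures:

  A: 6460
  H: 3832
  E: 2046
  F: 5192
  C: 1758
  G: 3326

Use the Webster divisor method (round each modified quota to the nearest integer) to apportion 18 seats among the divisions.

Standard divisor 22614/18 ≈ 1256.333; standard quotas: A 5.142, H 3.050, E 1.629, F 4.133, C 1.399, G 2.647.
Rounding to the nearest integer gives A 5, H 3, E 2, F 4, C 1, G 3 — total 18, matching the house size, so no adjustment is needed.

A 5; H 3; E 2; F 4; C 1; G 3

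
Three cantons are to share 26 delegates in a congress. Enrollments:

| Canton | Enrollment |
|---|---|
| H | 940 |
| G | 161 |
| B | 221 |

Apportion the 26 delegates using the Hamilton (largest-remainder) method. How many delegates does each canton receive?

H 19; G 3; B 4

Standard divisor: 1322 ÷ 26 ≈ 50.846.
Standard quotas: H 18.487, G 3.166, B 4.346.
Lower quotas: H 18, G 3, B 4 (sum 25, leaving 1 seat).
Remainders in descending order: H 0.487, B 0.346, G 0.166.
The surplus seat goes to H.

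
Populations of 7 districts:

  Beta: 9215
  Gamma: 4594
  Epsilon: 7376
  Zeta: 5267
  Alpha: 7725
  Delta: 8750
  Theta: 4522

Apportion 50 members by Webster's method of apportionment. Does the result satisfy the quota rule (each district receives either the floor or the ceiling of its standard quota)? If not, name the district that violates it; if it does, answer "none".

Standard quotas: Beta 9.710, Gamma 4.841, Epsilon 7.773, Zeta 5.550, Alpha 8.140, Delta 9.220, Theta 4.765.
Webster allocation: Beta 10, Gamma 5, Epsilon 8, Zeta 5, Alpha 8, Delta 9, Theta 5.
Every allocation lies between the lower and upper quota.

none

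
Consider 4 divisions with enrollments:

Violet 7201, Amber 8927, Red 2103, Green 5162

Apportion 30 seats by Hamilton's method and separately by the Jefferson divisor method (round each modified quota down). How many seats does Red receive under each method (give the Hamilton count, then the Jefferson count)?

Hamilton: Violet 9, Amber 11, Red 3, Green 7.
Jefferson: Violet 9, Amber 12, Red 2, Green 7.
Red gets 3 under Hamilton and 2 under Jefferson.

3 and 2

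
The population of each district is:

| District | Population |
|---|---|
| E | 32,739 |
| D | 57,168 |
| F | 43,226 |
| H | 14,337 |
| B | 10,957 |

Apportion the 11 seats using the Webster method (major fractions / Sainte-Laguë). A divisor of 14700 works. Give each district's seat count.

E 2; D 4; F 3; H 1; B 1

With modified divisor 14700: modified quotas E 2.227, D 3.889, F 2.941, H 0.975, B 0.745.
Rounding to the nearest integer: E 2, D 4, F 3, H 1, B 1 (total 11).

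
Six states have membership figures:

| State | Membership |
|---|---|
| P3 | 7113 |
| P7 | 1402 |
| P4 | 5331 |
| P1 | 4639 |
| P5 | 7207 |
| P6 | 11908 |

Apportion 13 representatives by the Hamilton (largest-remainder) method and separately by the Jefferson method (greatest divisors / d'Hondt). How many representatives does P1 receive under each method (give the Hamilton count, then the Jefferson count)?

Hamilton: P3 2, P7 0, P4 2, P1 2, P5 3, P6 4.
Jefferson: P3 2, P7 0, P4 2, P1 1, P5 3, P6 5.
P1 gets 2 under Hamilton and 1 under Jefferson.

2 and 1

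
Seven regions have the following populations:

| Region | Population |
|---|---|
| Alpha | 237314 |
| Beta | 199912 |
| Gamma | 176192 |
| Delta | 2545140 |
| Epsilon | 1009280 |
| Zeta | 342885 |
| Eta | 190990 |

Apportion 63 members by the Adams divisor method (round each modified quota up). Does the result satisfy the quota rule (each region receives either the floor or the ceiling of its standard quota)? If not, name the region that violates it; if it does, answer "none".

Standard quotas: Alpha 3.180, Beta 2.679, Gamma 2.361, Delta 34.103, Epsilon 13.524, Zeta 4.594, Eta 2.559.
Adams allocation: Alpha 3, Beta 3, Gamma 3, Delta 33, Epsilon 13, Zeta 5, Eta 3.
Delta has quota 34.103 (lower 34, upper 35) but receives 33 — outside the quota interval.

Delta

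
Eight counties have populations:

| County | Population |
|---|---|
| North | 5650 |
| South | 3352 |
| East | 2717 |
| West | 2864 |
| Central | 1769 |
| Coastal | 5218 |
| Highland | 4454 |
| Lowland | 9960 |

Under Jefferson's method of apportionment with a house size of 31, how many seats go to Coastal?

5

Standard divisor 35984/31 ≈ 1160.774; standard quotas: North 4.867, South 2.888, East 2.341, West 2.467, Central 1.524, Coastal 4.495, Highland 3.837, Lowland 8.580.
Rounding down gives 4, 2, 2, 2, 1, 4, 3, 8 = 26 seats, so the divisor must be adjusted.
With modified divisor 1000: modified quotas North 5.650, South 3.352, East 2.717, West 2.864, Central 1.769, Coastal 5.218, Highland 4.454, Lowland 9.960.
Rounding down: North 5, South 3, East 2, West 2, Central 1, Coastal 5, Highland 4, Lowland 9 (total 31).
Coastal receives 5.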